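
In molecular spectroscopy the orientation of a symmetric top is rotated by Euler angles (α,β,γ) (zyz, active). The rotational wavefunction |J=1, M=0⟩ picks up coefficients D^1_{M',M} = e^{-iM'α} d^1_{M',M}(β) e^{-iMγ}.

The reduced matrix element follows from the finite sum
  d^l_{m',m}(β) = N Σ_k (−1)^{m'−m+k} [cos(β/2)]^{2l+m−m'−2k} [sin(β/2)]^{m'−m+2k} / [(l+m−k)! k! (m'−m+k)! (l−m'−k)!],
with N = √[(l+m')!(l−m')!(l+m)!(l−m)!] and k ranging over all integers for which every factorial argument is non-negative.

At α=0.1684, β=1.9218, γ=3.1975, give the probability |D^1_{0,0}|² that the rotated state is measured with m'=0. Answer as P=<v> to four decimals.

P=0.1182

Split into d^1_{0,0}(β=1.9218) × two z-phases.
c=cos(1.921800/2)=0.572782, s=sin(1.921800/2)=0.819707; N=√[1·1·1·1]=1.000000
k∈{0,1} keeps every argument non-negative
  k=0: (−1)^0·1.0000/(1)·0.5728^2·0.8197^0 = +0.328080
  k=1: (−1)^1·1.0000/(1)·0.5728^0·0.8197^2 = -0.671920
d^1_{0,0}(1.9218) = +0.328080 -0.671920 = -0.343840
|D^1_{0,0}|² = |d^1_{0,0}(β)|² = (-0.343840)² = 0.118226 (the z-rotation phases have unit modulus)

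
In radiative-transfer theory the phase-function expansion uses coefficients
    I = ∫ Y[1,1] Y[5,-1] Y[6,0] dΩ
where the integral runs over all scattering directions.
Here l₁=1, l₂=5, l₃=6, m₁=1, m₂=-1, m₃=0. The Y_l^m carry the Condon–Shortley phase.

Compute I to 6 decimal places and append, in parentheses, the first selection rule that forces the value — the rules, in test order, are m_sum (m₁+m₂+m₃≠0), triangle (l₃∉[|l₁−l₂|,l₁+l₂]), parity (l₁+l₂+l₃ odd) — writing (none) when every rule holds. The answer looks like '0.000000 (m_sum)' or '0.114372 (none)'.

Rules hold: Σm=0, L=12 even, 4≤6≤6.
N = 3·11·13 = 429
Δ = 0!·2!·10!/13! = 1/858
Racah Σ t=0..0: t=0:+1/14400 = 1/14400
⇒ 3j(1 5 6; 0 0 0)² = 6/143, sgn +1
Racah Σ t=0..0: t=0:+1/34560 = 1/34560
⇒ 3j(1 5 6; 1 -1 0)² = 5/286, sgn +1
4πI² = N·(3j₀)²·(3jₘ)² = 45/143
I = +1·√(0.314685/4π) = 0.15824621
No selection rule forces the value: the integral is nonzero (none).

0.158246 (none)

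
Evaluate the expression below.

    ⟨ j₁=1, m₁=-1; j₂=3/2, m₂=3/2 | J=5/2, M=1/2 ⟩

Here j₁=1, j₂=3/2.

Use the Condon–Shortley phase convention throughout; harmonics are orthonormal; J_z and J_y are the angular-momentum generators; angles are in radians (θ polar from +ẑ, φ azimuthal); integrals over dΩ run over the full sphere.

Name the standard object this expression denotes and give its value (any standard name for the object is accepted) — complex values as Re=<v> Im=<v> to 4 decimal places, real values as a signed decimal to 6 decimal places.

Clebsch–Gordan coefficient, +√(1/10) ≈ +0.316228

This is a Clebsch–Gordan (vector-coupling) coefficient.
j₁+j₂−J=0  J+j₁−j₂=2  J−j₁+j₂=3  j₁+j₂+J+1=6
(j₁±m₁, j₂±m₂, J±M) = (0,2,3,0,3,2)
P² = 72/5
sum k=0..0:
  [0] +1/12 = 1/12
S = 1/12
C² = P²·S² = 1/10 ; C = +0.316228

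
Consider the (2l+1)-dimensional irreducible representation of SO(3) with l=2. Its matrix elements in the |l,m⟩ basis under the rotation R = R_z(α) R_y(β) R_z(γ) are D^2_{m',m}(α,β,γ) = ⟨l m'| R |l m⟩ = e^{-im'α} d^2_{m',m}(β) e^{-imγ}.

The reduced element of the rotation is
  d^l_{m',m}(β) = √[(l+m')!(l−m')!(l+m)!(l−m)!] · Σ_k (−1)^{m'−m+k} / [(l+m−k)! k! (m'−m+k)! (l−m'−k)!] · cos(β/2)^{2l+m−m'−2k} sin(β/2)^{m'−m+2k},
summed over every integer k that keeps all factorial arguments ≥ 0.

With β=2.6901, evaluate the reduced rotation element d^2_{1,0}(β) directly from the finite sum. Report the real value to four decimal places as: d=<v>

d=0.4808

d^2_{1,0}(β=2.6901) via the finite sum:
Half-angle: c=0.223834, s=0.974627. N=√(6·1·2·2)=4.898979
k: max(0,(0)−(1))=0 … min(2+(0),2−(1))=1
  k=0: (−1)^1·4.8990/(2)·0.2238^3·0.9746^1 = -0.026773
  k=1: (−1)^2·4.8990/(2)·0.2238^1·0.9746^3 = +0.507595
d^2_{1,0}(2.6901) = -0.026773 +0.507595 = +0.480822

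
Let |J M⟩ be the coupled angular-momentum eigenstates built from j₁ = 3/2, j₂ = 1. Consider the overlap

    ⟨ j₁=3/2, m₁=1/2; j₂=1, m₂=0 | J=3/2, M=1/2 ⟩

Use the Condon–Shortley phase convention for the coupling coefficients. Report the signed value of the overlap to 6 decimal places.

+√(1/15) = +0.258199

j₁+j₂−J=1  J+j₁−j₂=2  J−j₁+j₂=1  j₁+j₂+J+1=5
(j₁±m₁, j₂±m₂, J±M) = (2,1,1,1,2,1)
P² = 4/15
sum k=0..1:
  [0] +1/1 = 1
  [1] −1/2 = -1/2
S = 1/2
C² = P²·S² = 1/15 ; C = +0.258199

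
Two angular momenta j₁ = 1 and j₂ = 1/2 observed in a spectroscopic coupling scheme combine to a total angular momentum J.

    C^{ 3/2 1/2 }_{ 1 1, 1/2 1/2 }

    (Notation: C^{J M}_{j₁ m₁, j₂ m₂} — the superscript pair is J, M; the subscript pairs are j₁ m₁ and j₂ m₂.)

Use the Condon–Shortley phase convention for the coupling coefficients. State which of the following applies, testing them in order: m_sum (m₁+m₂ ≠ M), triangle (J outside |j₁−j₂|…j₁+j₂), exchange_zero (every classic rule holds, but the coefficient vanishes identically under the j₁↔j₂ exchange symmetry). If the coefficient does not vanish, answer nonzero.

m_sum

m-sum: m₁+m₂ = 1+1/2 = 3/2, M = 1/2  ✗ ⇒ coefficient is 0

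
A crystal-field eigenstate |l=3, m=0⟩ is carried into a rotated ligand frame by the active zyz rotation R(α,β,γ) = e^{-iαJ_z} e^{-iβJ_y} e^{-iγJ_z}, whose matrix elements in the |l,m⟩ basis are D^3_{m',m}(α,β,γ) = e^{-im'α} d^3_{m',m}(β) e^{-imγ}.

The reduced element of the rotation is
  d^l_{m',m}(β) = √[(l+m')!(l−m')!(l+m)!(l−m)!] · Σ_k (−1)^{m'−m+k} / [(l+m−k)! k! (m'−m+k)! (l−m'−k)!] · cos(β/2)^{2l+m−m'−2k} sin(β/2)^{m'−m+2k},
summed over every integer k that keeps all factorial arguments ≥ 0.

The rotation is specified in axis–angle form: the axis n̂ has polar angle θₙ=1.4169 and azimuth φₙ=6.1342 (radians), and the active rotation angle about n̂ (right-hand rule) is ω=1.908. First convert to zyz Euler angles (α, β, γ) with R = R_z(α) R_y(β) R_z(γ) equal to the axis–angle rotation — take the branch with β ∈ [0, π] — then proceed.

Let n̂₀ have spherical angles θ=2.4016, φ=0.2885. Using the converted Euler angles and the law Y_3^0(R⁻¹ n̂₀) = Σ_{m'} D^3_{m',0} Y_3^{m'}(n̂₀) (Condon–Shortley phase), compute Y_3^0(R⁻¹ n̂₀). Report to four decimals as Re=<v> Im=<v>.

Re=-0.0864 Im=0.0000

Axis–angle → zyz. n̂ = (sinθₙcosφₙ, sinθₙsinφₙ, cosθₙ) = (+0.977234, -0.146680, +0.153290), ω = 1.9080.
R = I cosω + sinω [n̂]ₓ + (1−cosω) n̂n̂ᵀ gives
  R = [+0.940095, -0.335422, +0.060941; -0.046109, -0.302216, -0.952124; +0.337781, +0.892276, -0.299578]
β = atan2(√(R₁₃²+R₂₃²), R₃₃) = 1.875046; α = atan2(R₂₃, R₁₃) mod 2π = 4.776307; γ = atan2(R₃₂, −R₃₁) mod 2π = 1.932685
Need the full column D^3_{m',0} for m'=−3..3 at α=4.7763, β=1.8750, γ=1.9327.
cos(β/2)=0.591786, sin(β/2)=0.806095
d^3_{-3,0}: single k=3 term ⇒ +0.485477;  D = -0.092523+0.476579i
d^3_{-2,0}: k∈[2..3] ⇒ +0.436509 -0.809907 = -0.373398;  D = +0.370351+0.047604i
d^3_{-1,0}: k∈[1..3] ⇒ +0.202676 -1.128146 +0.697728 = -0.227742;  D = -0.014547+0.227277i
d^3_{0,0}: k∈[0..3] ⇒ +0.042953 -0.717257 +1.330813 -0.274357 = +0.382151;  D = +0.382151+0.000000i
d^3_{1,0}: k∈[0..2] ⇒ -0.202676 +1.128146 -0.697728 = +0.227742;  D = +0.014547+0.227277i
d^3_{2,0}: k∈[0..1] ⇒ +0.436509 -0.809907 = -0.373398;  D = +0.370351-0.047604i
d^3_{3,0}: single k=0 term ⇒ -0.485477;  D = +0.092523+0.476579i
Y_3^{m'}(θ=2.4016,φ=0.2885) and Σ D·Y over m':
  (-0.0925+0.4766i)·(+0.0829-0.0974i)  (+0.3704+0.0476i)·(-0.2876+0.1872i)  (-0.0145+0.2273i)·(+0.3607-0.1071i)  (+0.3822+0.0000i)·(+0.0753+0.0000i)  (+0.0145+0.2273i)·(-0.3607-0.1071i)  (+0.3704-0.0476i)·(-0.2876-0.1872i)  (+0.0925+0.4766i)·(-0.0829-0.0974i)
Y_3^0(R⁻¹ n̂) = -0.086400+0.000000i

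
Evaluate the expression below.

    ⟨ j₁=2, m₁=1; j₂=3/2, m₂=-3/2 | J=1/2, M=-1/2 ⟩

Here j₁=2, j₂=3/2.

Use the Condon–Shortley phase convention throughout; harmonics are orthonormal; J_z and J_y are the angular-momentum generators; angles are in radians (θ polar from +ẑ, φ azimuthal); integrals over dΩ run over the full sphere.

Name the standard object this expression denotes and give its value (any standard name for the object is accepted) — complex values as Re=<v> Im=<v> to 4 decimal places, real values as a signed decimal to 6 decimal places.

This is a Clebsch–Gordan (vector-coupling) coefficient.
√[2·3!1!0!/5! · 3!1!0!3!0!1!] = √(18/5)
  +(−1)^0/∏(0,3,1,0,0,0)! = 1/6  (running 1/6)
⟨..|..⟩ = √(18/5)·(1/6) = +0.316228

Clebsch–Gordan coefficient, +√(1/10) ≈ +0.316228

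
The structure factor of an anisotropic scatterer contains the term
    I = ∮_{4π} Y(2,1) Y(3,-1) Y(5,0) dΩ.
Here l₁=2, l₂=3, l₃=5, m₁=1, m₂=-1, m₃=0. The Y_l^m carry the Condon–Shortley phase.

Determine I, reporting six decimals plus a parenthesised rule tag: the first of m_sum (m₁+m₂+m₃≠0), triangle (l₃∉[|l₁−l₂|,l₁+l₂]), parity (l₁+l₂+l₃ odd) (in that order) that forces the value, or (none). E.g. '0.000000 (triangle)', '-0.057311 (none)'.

m-sum 0 ✓  L=10 even ✓  1≤5≤5 ✓
Π(2lᵢ+1) = 5×7×11 = 385
triangle coeff Δ(2,3,5) = 1/2310
Σ_t [0,0]: t=0:+1/144 = 1/144
(3j)²=10/231 [(2 3 5; 0 0 0)], sign=-1
Σ_t [0,0]: t=0:+1/288 = 1/288
(3j)²=5/231 [(2 3 5; 1 -1 0)], sign=-1
⇒ 4πI² = 250/693
I = (+1)√(250/693/(4π)) = 0.16943318
No selection rule forces the value: the integral is nonzero (none).

0.169433 (none)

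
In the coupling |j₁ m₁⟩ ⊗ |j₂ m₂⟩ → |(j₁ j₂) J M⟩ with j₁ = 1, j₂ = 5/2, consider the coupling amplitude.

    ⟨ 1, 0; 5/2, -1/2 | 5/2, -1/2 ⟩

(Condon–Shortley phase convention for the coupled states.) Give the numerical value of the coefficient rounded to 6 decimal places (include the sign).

√[6·1!1!4!/7! · 1!1!2!3!2!3!] = √(144/35)
  +(−1)^0/∏(0,1,1,2,0,2)! = 1/4  (running 1/4)
  +(−1)^1/∏(1,0,0,1,1,3)! = -1/6  (running 1/12)
⟨..|..⟩ = √(144/35)·(1/12) = +0.169031

+0.169031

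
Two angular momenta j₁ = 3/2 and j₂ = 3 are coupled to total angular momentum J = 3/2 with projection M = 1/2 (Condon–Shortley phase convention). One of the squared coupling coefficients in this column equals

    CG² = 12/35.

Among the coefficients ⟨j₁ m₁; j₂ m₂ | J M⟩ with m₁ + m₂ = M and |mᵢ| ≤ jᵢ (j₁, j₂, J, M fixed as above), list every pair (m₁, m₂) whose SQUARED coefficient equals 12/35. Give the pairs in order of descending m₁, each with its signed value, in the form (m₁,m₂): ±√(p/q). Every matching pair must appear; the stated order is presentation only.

(-1/2,1): +√(12/35)

Admissible pairs with m₁+m₂ = M = 1/2: (-3/2,2), (-1/2,1), (1/2,0), (3/2,-1)
  (m₁,m₂)=(3/2,-1): CG² = 4/35, CG = +√(4/35)
  (m₁,m₂)=(1/2,0): CG² = 9/35, CG = −√(9/35)
  (m₁,m₂)=(-1/2,1): CG² = 12/35, CG = +√(12/35)   ← matches the target
  (m₁,m₂)=(-3/2,2): CG² = 2/7, CG = −√(2/7)
Pairs with CG² = 12/35: (-1/2,1): +√(12/35)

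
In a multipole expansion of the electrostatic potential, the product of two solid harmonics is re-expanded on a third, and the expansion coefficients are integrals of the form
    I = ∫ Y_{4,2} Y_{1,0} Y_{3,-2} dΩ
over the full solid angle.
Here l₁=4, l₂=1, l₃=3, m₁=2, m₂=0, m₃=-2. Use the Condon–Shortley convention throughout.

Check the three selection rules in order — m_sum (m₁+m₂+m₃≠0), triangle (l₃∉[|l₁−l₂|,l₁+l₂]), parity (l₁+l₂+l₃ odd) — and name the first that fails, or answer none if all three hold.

m₁+m₂+m₃ = 2 + 0 − 2 = 0  ✓
triangle: |4−1|=3 ≤ l₃=3 ≤ 4+1=5  ✓
parity: l₁+l₂+l₃ = 8 is even  ✓

none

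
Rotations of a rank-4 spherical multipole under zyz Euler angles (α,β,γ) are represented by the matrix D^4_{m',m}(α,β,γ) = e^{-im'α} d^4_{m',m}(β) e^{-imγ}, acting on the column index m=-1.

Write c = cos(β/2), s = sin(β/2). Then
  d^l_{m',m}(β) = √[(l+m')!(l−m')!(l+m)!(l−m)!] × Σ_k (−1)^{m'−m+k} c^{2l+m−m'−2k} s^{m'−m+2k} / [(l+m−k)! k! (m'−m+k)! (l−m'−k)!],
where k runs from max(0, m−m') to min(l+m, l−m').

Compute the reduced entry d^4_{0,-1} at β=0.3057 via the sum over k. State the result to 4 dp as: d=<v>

d^4_{0,-1}(β=0.3057) via the finite sum:
Half-angle: c=0.988341, s=0.152256. N=√(24·24·6·120)=643.987578
k: max(0,(-1)−(0))=0 … min(4+(-1),4−(0))=3
  k=0: (−1)^1·643.9876/(144)·0.9883^7·0.1523^1 = -0.627244
  k=1: (−1)^2·643.9876/(24)·0.9883^5·0.1523^3 = +0.089314
  k=2: (−1)^3·643.9876/(24)·0.9883^3·0.1523^5 = -0.002120
  k=3: (−1)^4·643.9876/(144)·0.9883^1·0.1523^7 = +0.000008
d^4_{0,-1}(0.3057) = -0.627244 +0.089314 -0.002120 +0.000008 = -0.540041

d=-0.5400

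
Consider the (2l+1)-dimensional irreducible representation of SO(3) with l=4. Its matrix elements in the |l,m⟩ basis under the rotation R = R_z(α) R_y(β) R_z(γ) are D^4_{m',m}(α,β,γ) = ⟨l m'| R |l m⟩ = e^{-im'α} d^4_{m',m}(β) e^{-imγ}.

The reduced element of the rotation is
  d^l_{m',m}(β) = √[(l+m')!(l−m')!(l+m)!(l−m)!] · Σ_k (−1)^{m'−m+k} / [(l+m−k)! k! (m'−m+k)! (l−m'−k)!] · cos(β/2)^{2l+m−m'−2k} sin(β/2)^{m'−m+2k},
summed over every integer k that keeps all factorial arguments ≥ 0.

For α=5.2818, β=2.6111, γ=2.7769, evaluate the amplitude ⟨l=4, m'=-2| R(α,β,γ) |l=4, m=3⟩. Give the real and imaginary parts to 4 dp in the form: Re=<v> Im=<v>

Re=0.3660 Im=-0.4695

Split into d^4_{-2,3}(β=2.6111) × two z-phases.
c=cos(2.611100/2)=0.262147, s=sin(2.611100/2)=0.965028; N=√[2·720·5040·1]=2693.993318
k∈{5,6} keeps every argument non-negative
  k=5: (−1)^0·2693.9933/(240)·0.2621^3·0.9650^5 = +0.169246
  k=6: (−1)^1·2693.9933/(720)·0.2621^1·0.9650^7 = -0.764519
d^4_{-2,3}(2.6111) = +0.169246 -0.764519 = -0.595272
D = (-0.418665-0.908141i)·(-0.595272)·(-0.458866-0.888506i) = +0.365960-0.469492i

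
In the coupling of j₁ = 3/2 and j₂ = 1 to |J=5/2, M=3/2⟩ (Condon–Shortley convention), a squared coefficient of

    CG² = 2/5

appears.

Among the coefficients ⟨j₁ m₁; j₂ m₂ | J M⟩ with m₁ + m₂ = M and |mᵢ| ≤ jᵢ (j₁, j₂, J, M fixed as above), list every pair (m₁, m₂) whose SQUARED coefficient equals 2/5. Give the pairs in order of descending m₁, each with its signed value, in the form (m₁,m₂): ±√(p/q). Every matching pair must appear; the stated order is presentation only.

Admissible pairs with m₁+m₂ = M = 3/2: (1/2,1), (3/2,0)
  (m₁,m₂)=(3/2,0): CG² = 2/5, CG = +√(2/5)   ← matches the target
  (m₁,m₂)=(1/2,1): CG² = 3/5, CG = +√(3/5)
Pairs with CG² = 2/5: (3/2,0): +√(2/5)

(3/2,0): +√(2/5)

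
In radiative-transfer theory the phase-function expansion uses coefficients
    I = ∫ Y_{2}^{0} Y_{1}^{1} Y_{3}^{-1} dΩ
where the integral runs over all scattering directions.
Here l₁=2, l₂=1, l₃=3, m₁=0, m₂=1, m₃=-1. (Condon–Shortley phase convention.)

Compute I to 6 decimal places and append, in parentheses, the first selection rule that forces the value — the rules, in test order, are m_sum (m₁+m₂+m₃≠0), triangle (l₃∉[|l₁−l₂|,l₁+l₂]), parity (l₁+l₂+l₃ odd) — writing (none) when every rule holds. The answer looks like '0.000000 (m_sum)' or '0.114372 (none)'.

-0.202301 (none)

Rules hold: Σm=0, L=6 even, 1≤3≤3.
N = 5·3·7 = 105
Δ = 0!·4!·2!/7! = 1/105
Racah Σ t=0..0: t=0:+1/4 = 1/4
⇒ 3j(2 1 3; 0 0 0)² = 3/35, sgn -1
Racah Σ t=0..0: t=0:+1/8 = 1/8
⇒ 3j(2 1 3; 0 1 -1)² = 2/35, sgn +1
4πI² = N·(3j₀)²·(3jₘ)² = 18/35
I = -1·√(0.514286/4π) = -0.20230066
No selection rule forces the value: the integral is nonzero (none).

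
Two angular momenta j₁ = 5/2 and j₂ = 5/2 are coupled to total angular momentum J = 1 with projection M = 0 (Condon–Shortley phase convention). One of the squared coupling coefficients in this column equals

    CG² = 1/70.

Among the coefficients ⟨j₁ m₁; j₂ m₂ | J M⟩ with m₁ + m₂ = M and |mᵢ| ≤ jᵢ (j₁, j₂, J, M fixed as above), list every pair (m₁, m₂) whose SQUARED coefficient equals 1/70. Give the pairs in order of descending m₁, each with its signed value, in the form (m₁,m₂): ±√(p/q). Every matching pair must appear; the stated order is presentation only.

(1/2,-1/2): +√(1/70); (-1/2,1/2): +√(1/70)

Admissible pairs with m₁+m₂ = M = 0: (-5/2,5/2), (-3/2,3/2), (-1/2,1/2), (1/2,-1/2), (3/2,-3/2), (5/2,-5/2)
  (m₁,m₂)=(5/2,-5/2): CG² = 5/14, CG = +√(5/14)
  (m₁,m₂)=(3/2,-3/2): CG² = 9/70, CG = −√(9/70)
  (m₁,m₂)=(1/2,-1/2): CG² = 1/70, CG = +√(1/70)   ← matches the target
  (m₁,m₂)=(-1/2,1/2): CG² = 1/70, CG = +√(1/70)   ← matches the target
  (m₁,m₂)=(-3/2,3/2): CG² = 9/70, CG = −√(9/70)
  (m₁,m₂)=(-5/2,5/2): CG² = 5/14, CG = +√(5/14)
Pairs with CG² = 1/70: (1/2,-1/2): +√(1/70); (-1/2,1/2): +√(1/70)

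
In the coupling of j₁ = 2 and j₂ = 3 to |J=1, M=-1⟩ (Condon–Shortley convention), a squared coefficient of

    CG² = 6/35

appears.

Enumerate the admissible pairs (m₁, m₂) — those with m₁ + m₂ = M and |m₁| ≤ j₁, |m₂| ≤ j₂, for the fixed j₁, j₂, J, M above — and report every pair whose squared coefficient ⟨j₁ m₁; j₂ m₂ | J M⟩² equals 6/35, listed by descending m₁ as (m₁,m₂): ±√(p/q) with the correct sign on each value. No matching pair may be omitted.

Admissible pairs with m₁+m₂ = M = -1: (-2,1), (-1,0), (0,-1), (1,-2), (2,-3)
  (m₁,m₂)=(2,-3): CG² = 3/7, CG = +√(3/7)
  (m₁,m₂)=(1,-2): CG² = 2/7, CG = −√(2/7)
  (m₁,m₂)=(0,-1): CG² = 6/35, CG = +√(6/35)   ← matches the target
  (m₁,m₂)=(-1,0): CG² = 3/35, CG = −√(3/35)
  (m₁,m₂)=(-2,1): CG² = 1/35, CG = +√(1/35)
Pairs with CG² = 6/35: (0,-1): +√(6/35)

(0,-1): +√(6/35)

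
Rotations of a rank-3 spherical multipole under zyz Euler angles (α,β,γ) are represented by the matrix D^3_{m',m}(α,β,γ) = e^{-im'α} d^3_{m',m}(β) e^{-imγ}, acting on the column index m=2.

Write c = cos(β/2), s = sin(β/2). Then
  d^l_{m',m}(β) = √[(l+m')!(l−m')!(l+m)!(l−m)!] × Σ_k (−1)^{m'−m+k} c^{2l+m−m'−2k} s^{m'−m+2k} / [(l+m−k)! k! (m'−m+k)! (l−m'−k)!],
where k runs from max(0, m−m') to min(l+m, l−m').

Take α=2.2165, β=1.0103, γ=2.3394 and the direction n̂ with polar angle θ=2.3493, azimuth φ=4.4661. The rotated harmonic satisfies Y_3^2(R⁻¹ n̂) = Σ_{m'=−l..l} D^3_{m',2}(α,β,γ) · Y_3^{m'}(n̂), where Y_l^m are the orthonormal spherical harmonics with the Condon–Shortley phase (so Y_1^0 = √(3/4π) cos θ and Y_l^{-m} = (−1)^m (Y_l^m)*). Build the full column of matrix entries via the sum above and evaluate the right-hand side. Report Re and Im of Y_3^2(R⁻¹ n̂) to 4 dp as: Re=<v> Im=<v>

Need the full column D^3_{m',2} for m'=−3..3 at α=2.2165, β=1.0103, γ=2.3394.
cos(β/2)=0.875102, sin(β/2)=0.483939
d^3_{-3,2}: single k=5 term ⇒ +0.056897;  D = -0.022152+0.052407i
d^3_{-2,2}: k∈[4..5] ⇒ +0.210014 -0.012845 = +0.197169;  D = +0.191243-0.047978i
d^3_{-1,2}: k∈[3..4] ⇒ +0.480371 -0.073453 = +0.406918;  D = -0.316589-0.255643i
d^3_{0,2}: k∈[2..3] ⇒ +0.752274 -0.230059 = +0.522215;  D = -0.017537+0.521920i
d^3_{1,2}: k∈[1..2] ⇒ +0.785387 -0.480371 = +0.305015;  D = +0.249635-0.175262i
d^3_{2,2}: k∈[0..1] ⇒ +0.449109 -0.686729 = -0.237620;  D = +0.226076+0.073162i
d^3_{3,2}: single k=0 term ⇒ -0.608358;  D = -0.198702-0.574993i
Y_3^{m'}(θ=2.3493,φ=4.4661) and Σ D·Y over m':
  (-0.0222+0.0524i)·(+0.1014-0.1113i)  (+0.1912-0.0480i)·(+0.3205+0.1720i)  (-0.3166-0.2556i)·(-0.0822+0.3270i)  (-0.0175+0.5219i)·(+0.1401+0.0000i)  (+0.2496-0.1753i)·(+0.0822+0.3270i)  (+0.2261+0.0732i)·(+0.3205-0.1720i)  (-0.1987-0.5750i)·(-0.1014-0.1113i)
Y_3^2(R⁻¹ n̂) = +0.299351+0.148094i

Re=0.2994 Im=0.1481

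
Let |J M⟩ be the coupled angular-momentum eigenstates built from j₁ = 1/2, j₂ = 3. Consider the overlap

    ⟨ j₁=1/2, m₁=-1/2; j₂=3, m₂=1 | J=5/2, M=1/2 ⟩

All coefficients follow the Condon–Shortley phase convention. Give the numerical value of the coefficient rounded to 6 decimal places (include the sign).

√[6·1!0!5!/7! · 0!1!4!2!3!2!] = √(576/7)
  +(−1)^1/∏(1,0,0,3,0,2)! = -1/12  (running -1/12)
⟨..|..⟩ = √(576/7)·(-1/12) = -0.755929

−√(4/7) = -0.755929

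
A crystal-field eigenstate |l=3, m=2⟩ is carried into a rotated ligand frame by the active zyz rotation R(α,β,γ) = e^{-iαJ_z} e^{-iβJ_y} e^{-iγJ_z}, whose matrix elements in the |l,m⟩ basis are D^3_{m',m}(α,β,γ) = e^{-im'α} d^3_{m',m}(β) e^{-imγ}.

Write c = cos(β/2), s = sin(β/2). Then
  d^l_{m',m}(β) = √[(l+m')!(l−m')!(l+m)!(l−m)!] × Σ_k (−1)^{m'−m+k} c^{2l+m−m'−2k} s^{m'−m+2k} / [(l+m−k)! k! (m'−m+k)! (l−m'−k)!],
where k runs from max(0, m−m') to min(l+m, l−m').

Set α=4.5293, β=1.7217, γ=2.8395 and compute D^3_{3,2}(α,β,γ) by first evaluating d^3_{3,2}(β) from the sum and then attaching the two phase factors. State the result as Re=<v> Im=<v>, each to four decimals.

Split into d^3_{3,2}(β=1.7217) × two z-phases.
c=cos(1.721700/2)=0.651793, s=sin(1.721700/2)=0.758397; N=√[720·1·120·1]=293.938769
k: max(0,(2)−(3))=0 … min(3+(2),3−(3))=0
  k=0: (−1)^1·293.9388/(120)·0.6518^5·0.7584^1 = -0.218535
d^3_{3,2}(1.7217) = -0.218535
D = (+0.522062-0.852907i)·(-0.218535)·(+0.822965+0.568092i) = -0.199778+0.088580i

Re=-0.1998 Im=0.0886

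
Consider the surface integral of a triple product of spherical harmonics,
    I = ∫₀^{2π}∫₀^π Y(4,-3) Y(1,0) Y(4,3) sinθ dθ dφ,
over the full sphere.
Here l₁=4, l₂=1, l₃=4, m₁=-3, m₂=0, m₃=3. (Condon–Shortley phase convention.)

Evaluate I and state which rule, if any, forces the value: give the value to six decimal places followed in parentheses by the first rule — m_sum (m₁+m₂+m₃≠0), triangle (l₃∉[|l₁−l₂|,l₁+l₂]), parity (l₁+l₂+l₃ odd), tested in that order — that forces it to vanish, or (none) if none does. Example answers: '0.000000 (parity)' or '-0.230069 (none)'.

0.000000 (parity)

l₁+l₂+l₃=9 is odd: 3j(l;000)=0 ⇒ I=0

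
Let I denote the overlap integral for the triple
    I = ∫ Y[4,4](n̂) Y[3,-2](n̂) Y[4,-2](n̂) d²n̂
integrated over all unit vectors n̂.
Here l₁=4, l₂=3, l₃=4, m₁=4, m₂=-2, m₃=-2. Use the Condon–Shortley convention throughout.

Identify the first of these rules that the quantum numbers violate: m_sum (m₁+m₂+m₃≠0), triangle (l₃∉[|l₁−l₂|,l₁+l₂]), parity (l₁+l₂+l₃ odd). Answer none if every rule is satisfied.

m₁+m₂+m₃ = 4 − 2 − 2 = 0  ✓
triangle: |4−3|=1 ≤ l₃=4 ≤ 4+3=7  ✓
parity: l₁+l₂+l₃ = 11 is odd  ✗

parity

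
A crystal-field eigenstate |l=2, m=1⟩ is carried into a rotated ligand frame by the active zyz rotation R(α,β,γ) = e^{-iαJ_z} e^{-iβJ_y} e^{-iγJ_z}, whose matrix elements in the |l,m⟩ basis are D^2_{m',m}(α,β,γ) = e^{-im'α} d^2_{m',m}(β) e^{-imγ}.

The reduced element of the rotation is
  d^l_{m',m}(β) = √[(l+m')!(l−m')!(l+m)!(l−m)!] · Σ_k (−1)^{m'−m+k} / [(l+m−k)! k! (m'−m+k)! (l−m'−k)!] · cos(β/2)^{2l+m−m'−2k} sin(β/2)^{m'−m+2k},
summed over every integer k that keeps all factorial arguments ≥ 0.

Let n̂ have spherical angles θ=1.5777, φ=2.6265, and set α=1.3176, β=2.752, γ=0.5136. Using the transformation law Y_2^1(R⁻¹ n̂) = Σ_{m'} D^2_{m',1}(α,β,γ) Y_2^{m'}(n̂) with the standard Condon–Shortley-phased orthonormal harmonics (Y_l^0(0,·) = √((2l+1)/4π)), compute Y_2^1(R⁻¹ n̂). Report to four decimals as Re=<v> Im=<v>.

Re=-0.0217 Im=-0.0775

Need the full column D^2_{m',1} for m'=−2..2 at α=1.3176, β=2.7520, γ=0.5136.
cos(β/2)=0.193567, sin(β/2)=0.981087
d^2_{-2,1}: single k=3 term ⇒ +0.365581;  D = -0.191335+0.311513i
d^2_{-1,1}: k∈[2..3] ⇒ +0.108193 -0.926468 = -0.818275;  D = -0.567745-0.589270i
d^2_{0,1}: k∈[1..2] ⇒ +0.017429 -0.447743 = -0.430314;  D = -0.374796+0.211420i
d^2_{1,1}: k∈[0..1] ⇒ +0.001404 -0.108193 = -0.106789;  D = +0.027495+0.103189i
d^2_{2,1}: single k=0 term ⇒ -0.014231;  D = +0.014230-0.000103i
Y_2^{m'}(θ=1.5777,φ=2.6265) and Σ D·Y over m':
  (-0.1913+0.3115i)·(+0.1988+0.3312i)  (-0.5677-0.5893i)·(+0.0046+0.0026i)  (-0.3748+0.2114i)·(-0.3153+0.0000i)  (+0.0275+0.1032i)·(-0.0046+0.0026i)  (+0.0142-0.0001i)·(+0.1988-0.3312i)
Y_2^1(R⁻¹ n̂) = -0.021701-0.077476i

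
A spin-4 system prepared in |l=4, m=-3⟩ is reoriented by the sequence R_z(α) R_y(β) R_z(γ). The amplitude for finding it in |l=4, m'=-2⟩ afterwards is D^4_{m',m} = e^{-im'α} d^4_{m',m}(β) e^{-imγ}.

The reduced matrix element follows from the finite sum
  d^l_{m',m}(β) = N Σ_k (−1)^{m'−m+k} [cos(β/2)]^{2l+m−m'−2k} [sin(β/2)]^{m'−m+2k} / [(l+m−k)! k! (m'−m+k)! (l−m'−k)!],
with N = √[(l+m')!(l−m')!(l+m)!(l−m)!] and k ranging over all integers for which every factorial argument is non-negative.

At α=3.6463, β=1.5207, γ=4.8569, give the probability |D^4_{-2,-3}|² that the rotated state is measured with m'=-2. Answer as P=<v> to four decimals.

P=0.2148

First d^4_{-2,-3}(β=1.5207), then the phase factors e^{-i(-2)α} and e^{-i(-3)γ}:
With c≡cos(β/2)=0.724595 and s≡sin(β/2)=0.689175, N=[2·720·1·5040]^{1/2}=2693.993318
k∈{0,1} keeps every argument non-negative
  k=0: (−1)^1·2693.9933/(720)·0.7246^7·0.6892^1 = -0.270433
  k=1: (−1)^2·2693.9933/(240)·0.7246^5·0.6892^3 = +0.733922
d^4_{-2,-3}(1.5207) = -0.270433 +0.733922 = +0.463489
|D^4_{-2,-3}|² = |d^4_{-2,-3}(β)|² = (+0.463489)² = 0.214822 (the z-rotation phases have unit modulus)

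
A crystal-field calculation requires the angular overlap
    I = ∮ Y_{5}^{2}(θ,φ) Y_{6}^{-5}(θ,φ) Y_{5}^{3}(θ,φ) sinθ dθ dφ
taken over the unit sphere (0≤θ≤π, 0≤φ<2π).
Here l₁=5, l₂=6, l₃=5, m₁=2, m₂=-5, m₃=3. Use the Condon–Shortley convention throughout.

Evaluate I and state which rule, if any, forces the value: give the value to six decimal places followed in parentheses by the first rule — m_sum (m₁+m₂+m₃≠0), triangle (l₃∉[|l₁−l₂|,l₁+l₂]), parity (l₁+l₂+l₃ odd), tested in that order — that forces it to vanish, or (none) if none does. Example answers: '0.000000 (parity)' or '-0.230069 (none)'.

m-sum 0 ✓  L=16 even ✓  1≤5≤11 ✓
Π(2lᵢ+1) = 11×13×11 = 1573
triangle coeff Δ(5,6,5) = 1/28588560
Σ_t [1,5]: t=1:−1/345600 t=2:+1/13824 t=3:−1/5184 t=4:+1/13824 t=5:−1/345600 = -7/129600
(3j)²=80/7293 [(5 6 5; 0 0 0)], sign=+1
Σ_t [0,1]: t=0:+1/518400 t=1:−1/345600 = -1/1036800
(3j)²=7/2210 [(5 6 5; 2 -5 3)], sign=-1
⇒ 4πI² = 616/11271
I = (-1)√(616/11271/(4π)) = -0.06594839
No selection rule forces the value: the integral is nonzero (none).

-0.065948 (none)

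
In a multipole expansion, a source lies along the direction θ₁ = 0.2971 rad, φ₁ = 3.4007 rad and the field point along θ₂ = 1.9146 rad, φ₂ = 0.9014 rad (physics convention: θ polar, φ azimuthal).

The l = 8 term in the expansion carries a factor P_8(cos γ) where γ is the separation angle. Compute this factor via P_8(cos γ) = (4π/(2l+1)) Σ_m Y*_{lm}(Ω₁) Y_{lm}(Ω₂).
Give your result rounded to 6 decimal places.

Summing Y*_{l m}(θ₁,φ₁)·Y_{l m}(θ₂,φ₂) over m ∈ [−8, 8]; prefactor 4π/(2·8+1) = 0.739198:
  m=-8: (-0.000013, 0.000024) × (0.190717, -0.254671) = (0.000004, 0.000008)  (running Σ = (0.000004, 0.000008))
  m=-7: (0.000087, -0.000353) × (-0.455482, 0.012125) = (-0.000036, 0.000162)  (running Σ = (-0.000032, 0.000170))
  m=-6: (0.000049, 0.003012) × (0.118366, 0.141672) = (-0.000421, 0.000363)  (running Σ = (-0.000453, 0.000533))
  m=-5: (-0.004869, -0.017238) × (-0.053578, 0.257183) = (0.004694, -0.000329)  (running Σ = (0.004241, 0.000205))
  m=-4: (0.039943, 0.067494) × (0.265010, -0.132624) = (0.019537, 0.012589)  (running Σ = (0.023778, 0.012794))
  m=-3: (-0.176694, -0.173862) × (0.122280, 0.057178) = (-0.011665, -0.031363)  (running Σ = (0.012113, -0.018569))
  m=-2: (0.454507, 0.259157) × (-0.073174, -0.309719) = (0.047008, -0.159733)  (running Σ = (0.059121, -0.178302))
  m=-1: (-0.557072, -0.147661) × (0.047532, -0.060070) = (-0.035349, 0.026445)  (running Σ = (0.023772, -0.151857))
  m=0: (-0.072203, -0.000000) × (-0.320258, 0.000000) = (0.023124, 0.000000)  (running Σ = (0.046896, -0.151857))
  m=1: (0.557072, -0.147661) × (-0.047532, -0.060070) = (-0.035349, -0.026445)  (running Σ = (0.011547, -0.178302))
  m=2: (0.454507, -0.259157) × (-0.073174, 0.309719) = (0.047008, 0.159733)  (running Σ = (0.058555, -0.018569))
  m=3: (0.176694, -0.173862) × (-0.122280, 0.057178) = (-0.011665, 0.031363)  (running Σ = (0.046890, 0.012794))
  m=4: (0.039943, -0.067494) × (0.265010, 0.132624) = (0.019537, -0.012589)  (running Σ = (0.066427, 0.000205))
  m=5: (0.004869, -0.017238) × (0.053578, 0.257183) = (0.004694, 0.000329)  (running Σ = (0.071121, 0.000533))
  m=6: (0.000049, -0.003012) × (0.118366, -0.141672) = (-0.000421, -0.000363)  (running Σ = (0.070700, 0.000170))
  m=7: (-0.000087, -0.000353) × (0.455482, 0.012125) = (-0.000036, -0.000162)  (running Σ = (0.070664, 0.000008))
  m=8: (-0.000013, -0.000024) × (0.190717, 0.254671) = (0.000004, -0.000008)  (running Σ = (0.070668, 0.000000))
Accumulated sum (0.070668, 0.000000); after 4π/(2l+1) scaling, (0.052238, 0.000000) ⇒ P_8 = 0.052238

0.052238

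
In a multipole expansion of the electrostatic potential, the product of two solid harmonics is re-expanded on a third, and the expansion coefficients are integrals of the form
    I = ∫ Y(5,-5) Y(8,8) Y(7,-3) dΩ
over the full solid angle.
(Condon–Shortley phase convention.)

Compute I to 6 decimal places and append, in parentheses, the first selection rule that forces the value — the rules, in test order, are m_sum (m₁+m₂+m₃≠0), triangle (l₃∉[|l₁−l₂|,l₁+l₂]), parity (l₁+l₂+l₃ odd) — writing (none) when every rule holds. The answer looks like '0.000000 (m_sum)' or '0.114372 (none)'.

0.059923 (none)

Checks pass: Σm=0; 20 even; l₃=7∈[3,13].
(2·5+1)(2·8+1)(2·7+1) = 2805
Δ: 6! 4! 10! / 21! → 1/814773960
sum: t=1:−1/87091200 t=2:+1/4976640 t=3:−1/2073600 t=4:+1/4976640 t=5:−1/87091200 = -1/9676800
3j²(5 8 7; 0 0 0) = Δ·Π!·Σ² = 360/46189  (sign +1)
sum: t=6:+1/62705664000 = 1/62705664000
3j²(5 8 7; -5 8 -3) = Δ·Π!·Σ² = 2/969  (sign +1)
combine: 4πI² = 2805·360/46189·2/969 = 3600/79781
take √, sign +1: I = 0.05992342
No selection rule forces the value: the integral is nonzero (none).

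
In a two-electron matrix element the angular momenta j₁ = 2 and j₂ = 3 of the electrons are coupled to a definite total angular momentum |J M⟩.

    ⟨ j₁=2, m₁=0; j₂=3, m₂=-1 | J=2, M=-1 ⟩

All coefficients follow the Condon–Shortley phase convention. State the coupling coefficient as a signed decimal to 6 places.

−√(1/7) = -0.377964

j₁+j₂−J=3  J+j₁−j₂=1  J−j₁+j₂=3  j₁+j₂+J+1=8
(j₁±m₁, j₂±m₂, J±M) = (2,2,2,4,1,3)
P² = 36/7
sum k=1..2:
  [1] −1/4 = -1/4
  [2] +1/12 = 1/12
S = -1/6
C² = P²·S² = 1/7 ; C = -0.377964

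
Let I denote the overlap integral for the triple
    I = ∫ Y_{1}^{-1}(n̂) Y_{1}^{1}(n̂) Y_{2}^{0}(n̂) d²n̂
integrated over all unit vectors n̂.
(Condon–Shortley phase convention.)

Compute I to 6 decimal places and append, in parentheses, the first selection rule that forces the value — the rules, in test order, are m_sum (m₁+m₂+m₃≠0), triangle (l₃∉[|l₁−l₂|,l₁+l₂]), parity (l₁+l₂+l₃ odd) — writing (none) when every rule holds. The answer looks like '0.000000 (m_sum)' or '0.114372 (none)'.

0.126157 (none)

Rules hold: Σm=0, L=4 even, 0≤2≤2.
N = 3·3·5 = 45
Δ = 0!·2!·2!/5! = 1/30
Racah Σ t=0..0: t=0:+1/1 = 1/1
⇒ 3j(1 1 2; 0 0 0)² = 2/15, sgn +1
Racah Σ t=0..0: t=0:+1/4 = 1/4
⇒ 3j(1 1 2; -1 1 0)² = 1/30, sgn +1
4πI² = N·(3j₀)²·(3jₘ)² = 1/5
I = +1·√(0.2/4π) = 0.12615663
No selection rule forces the value: the integral is nonzero (none).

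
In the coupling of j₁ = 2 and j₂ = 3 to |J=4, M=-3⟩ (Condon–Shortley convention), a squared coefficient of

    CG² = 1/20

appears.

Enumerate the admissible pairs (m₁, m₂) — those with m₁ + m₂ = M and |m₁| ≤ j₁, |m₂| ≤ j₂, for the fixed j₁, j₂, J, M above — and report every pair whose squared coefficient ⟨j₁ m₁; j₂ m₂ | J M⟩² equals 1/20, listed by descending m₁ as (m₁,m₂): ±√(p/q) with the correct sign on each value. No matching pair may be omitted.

Admissible pairs with m₁+m₂ = M = -3: (-2,-1), (-1,-2), (0,-3)
  (m₁,m₂)=(0,-3): CG² = 9/20, CG = +√(9/20)
  (m₁,m₂)=(-1,-2): CG² = 1/20, CG = +√(1/20)   ← matches the target
  (m₁,m₂)=(-2,-1): CG² = 1/2, CG = −√(1/2)
Pairs with CG² = 1/20: (-1,-2): +√(1/20)

(-1,-2): +√(1/20)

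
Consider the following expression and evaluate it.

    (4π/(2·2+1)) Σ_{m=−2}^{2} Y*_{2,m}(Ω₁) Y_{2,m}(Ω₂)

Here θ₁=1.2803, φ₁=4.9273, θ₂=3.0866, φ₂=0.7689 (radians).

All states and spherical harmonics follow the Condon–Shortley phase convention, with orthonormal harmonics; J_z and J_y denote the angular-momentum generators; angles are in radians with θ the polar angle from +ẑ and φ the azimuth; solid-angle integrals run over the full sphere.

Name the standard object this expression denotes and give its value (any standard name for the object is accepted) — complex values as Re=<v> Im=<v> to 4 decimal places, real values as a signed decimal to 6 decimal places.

Legendre polynomial (addition theorem), -0.352389

This sum is the spherical-harmonic addition theorem: it equals the Legendre polynomial P_l(cos γ) of the angle γ between the two directions.
Addition theorem: P_2(cos γ) = (4π/5) Σ_m Y*_{lm}(Ω₁) Y_{lm}(Ω₂), m = −2…2:
  [-2]  conj(Y_{2,-2})(Ω₁) = -0.32233 - 0.14776j ; Y_{2,-2}(Ω₂) = 0.00004 - 0.00117j ; Δ = -0.00018 + 0.00037j
  [-1]  conj(Y_{2,-1})(Ω₁) = 0.04521 - 0.20713j ; Y_{2,-1}(Ω₂) = -0.03047 + 0.02948j ; Δ = 0.00473 + 0.00764j
  [+0]  conj(Y_{2,0})(Ω₁) = -0.23777 + 0.00000j ; Y_{2,0}(Ω₂) = 0.62792 + 0.00000j ; Δ = -0.14930 + 0.00000j
  [+1]  conj(Y_{2,1})(Ω₁) = -0.04521 - 0.20713j ; Y_{2,1}(Ω₂) = 0.03047 + 0.02948j ; Δ = 0.00473 - 0.00764j
  [+2]  conj(Y_{2,2})(Ω₁) = -0.32233 + 0.14776j ; Y_{2,2}(Ω₂) = 0.00004 + 0.00117j ; Δ = -0.00018 - 0.00037j
Total Σ_m = -0.14021 + 0.00000j. Multiply by 2.513274: -0.35239 + 0.00000j. P_2(cos γ) = -0.352389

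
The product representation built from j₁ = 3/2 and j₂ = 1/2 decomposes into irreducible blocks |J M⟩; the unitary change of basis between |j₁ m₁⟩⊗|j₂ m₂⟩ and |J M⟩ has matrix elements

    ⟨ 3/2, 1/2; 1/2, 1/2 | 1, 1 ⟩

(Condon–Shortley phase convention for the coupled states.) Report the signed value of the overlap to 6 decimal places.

-0.500000

√[3·1!2!0!/4! · 2!1!1!0!2!0!] = √(1)
  +(−1)^1/∏(1,0,0,0,2,0)! = -1/2  (running -1/2)
⟨..|..⟩ = √(1)·(-1/2) = -0.500000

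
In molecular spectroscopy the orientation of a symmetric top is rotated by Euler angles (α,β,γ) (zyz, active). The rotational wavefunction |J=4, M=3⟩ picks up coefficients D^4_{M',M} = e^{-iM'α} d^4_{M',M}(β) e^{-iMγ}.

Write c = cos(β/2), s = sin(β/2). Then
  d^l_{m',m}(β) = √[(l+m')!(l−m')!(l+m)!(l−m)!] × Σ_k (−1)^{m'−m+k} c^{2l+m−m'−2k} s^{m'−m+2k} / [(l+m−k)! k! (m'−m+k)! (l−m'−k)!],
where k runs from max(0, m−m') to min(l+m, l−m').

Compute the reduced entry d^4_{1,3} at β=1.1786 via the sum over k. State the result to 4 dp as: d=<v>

d^4_{1,3}(β=1.1786) via the finite sum:
Half-angle: c=0.831330, s=0.555779. N=√(120·6·5040·1)=1904.940944
Admissible k: 2..3 (factorial args all ≥0)
  k=2: (−1)^0·1904.9409/(240)·0.8313^6·0.5558^2 = +0.809311
  k=3: (−1)^1·1904.9409/(144)·0.8313^4·0.5558^4 = -0.602868
d^4_{1,3}(1.1786) = +0.809311 -0.602868 = +0.206443

d=0.2064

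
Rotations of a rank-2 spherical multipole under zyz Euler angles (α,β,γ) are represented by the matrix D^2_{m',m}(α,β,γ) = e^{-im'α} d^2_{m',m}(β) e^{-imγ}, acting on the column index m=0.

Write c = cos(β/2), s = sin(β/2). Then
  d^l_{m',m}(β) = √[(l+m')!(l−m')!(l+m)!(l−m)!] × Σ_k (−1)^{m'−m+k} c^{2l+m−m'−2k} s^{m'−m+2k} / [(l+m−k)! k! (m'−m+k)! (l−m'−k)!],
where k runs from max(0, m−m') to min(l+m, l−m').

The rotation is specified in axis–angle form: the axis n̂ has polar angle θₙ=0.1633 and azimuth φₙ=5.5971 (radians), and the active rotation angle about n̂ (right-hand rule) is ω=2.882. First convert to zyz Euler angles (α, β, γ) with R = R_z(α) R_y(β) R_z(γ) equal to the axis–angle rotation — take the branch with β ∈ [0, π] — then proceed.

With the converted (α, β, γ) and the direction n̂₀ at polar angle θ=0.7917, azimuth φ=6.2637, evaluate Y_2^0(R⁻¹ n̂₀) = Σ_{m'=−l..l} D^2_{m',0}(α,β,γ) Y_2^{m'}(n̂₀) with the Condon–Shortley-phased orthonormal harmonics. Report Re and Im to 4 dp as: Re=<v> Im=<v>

Axis–angle → zyz. n̂ = (sinθₙcosφₙ, sinθₙsinφₙ, cosθₙ) = (+0.125790, -0.102994, +0.986696), ω = 2.8820.
R = I cosω + sinω [n̂]ₓ + (1−cosω) n̂n̂ᵀ gives
  R = [-0.935379, -0.278749, +0.217637; +0.227795, -0.945635, -0.232130; +0.270511, -0.167553, +0.948024]
β = atan2(√(R₁₃²+R₂₃²), R₃₃) = 0.323828; α = atan2(R₂₃, R₁₃) mod 2π = 5.465574; γ = atan2(R₃₂, −R₃₁) mod 2π = 3.696152
Need the full column D^2_{m',0} for m'=−2..2 at α=5.4656, β=0.3238, γ=3.6962.
cos(β/2)=0.986921, sin(β/2)=0.161208
d^2_{-2,0}: single k=2 term ⇒ +0.062003;  D = -0.003992-0.061874i
d^2_{-1,0}: k∈[1..2] ⇒ +0.379584 -0.010128 = +0.369456;  D = +0.252695-0.269524i
d^2_{0,0}: k∈[0..2] ⇒ +0.948700 -0.101250 +0.000675 = +0.848125;  D = +0.848125+0.000000i
d^2_{1,0}: k∈[0..1] ⇒ -0.379584 +0.010128 = -0.369456;  D = -0.252695-0.269524i
d^2_{2,0}: single k=0 term ⇒ +0.062003;  D = -0.003992+0.061874i
Y_2^{m'}(θ=0.7917,φ=6.2637) and Σ D·Y over m':
  (-0.0040-0.0619i)·(+0.1954+0.0076i)  (+0.2527-0.2695i)·(+0.3862+0.0075i)  (+0.8481+0.0000i)·(+0.1517+0.0000i)  (-0.2527-0.2695i)·(-0.3862+0.0075i)  (-0.0040+0.0619i)·(+0.1954-0.0076i)
Y_2^0(R⁻¹ n̂) = +0.327295-0.000000i

Re=0.3273 Im=0.0000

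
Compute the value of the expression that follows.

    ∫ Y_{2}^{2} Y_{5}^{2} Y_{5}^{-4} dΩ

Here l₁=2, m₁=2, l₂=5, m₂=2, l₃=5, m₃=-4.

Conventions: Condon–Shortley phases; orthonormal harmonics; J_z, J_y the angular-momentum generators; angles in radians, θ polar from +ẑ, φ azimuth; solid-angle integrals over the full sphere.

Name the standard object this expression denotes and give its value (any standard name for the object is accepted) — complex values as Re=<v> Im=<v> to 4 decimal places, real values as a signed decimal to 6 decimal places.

Gaunt coefficient, -0.137240

This is a Gaunt coefficient — the integral of a triple product of spherical harmonics over the sphere.
m-sum 0 ✓  L=12 even ✓  3≤5≤7 ✓
Π(2lᵢ+1) = 5×11×11 = 605
triangle coeff Δ(2,5,5) = 1/38610
Σ_t [0,2]: t=0:+1/2880 t=1:−1/576 t=2:+1/2880 = -1/960
(3j)²=10/429 [(2 5 5; 0 0 0)], sign=+1
Σ_t [0,0]: t=0:+1/20160 = 1/20160
(3j)²=12/715 [(2 5 5; 2 2 -4)], sign=-1
⇒ 4πI² = 40/169
I = (-1)√(40/169/(4π)) = -0.13724032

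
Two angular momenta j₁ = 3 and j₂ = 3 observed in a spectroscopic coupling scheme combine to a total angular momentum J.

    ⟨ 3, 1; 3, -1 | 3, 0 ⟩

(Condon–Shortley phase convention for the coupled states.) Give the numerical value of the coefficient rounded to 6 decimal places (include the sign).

-0.408248  (= −√(1/6))

√[7·3!3!3!/10! · 4!2!2!4!3!3!] = √(864/25)
  +(−1)^0/∏(0,3,2,2,1,1)! = 1/24  (running 1/24)
  +(−1)^1/∏(1,2,1,1,2,2)! = -1/8  (running -1/12)
  +(−1)^2/∏(2,1,0,0,3,3)! = 1/72  (running -5/72)
⟨..|..⟩ = √(864/25)·(-5/72) = -0.408248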